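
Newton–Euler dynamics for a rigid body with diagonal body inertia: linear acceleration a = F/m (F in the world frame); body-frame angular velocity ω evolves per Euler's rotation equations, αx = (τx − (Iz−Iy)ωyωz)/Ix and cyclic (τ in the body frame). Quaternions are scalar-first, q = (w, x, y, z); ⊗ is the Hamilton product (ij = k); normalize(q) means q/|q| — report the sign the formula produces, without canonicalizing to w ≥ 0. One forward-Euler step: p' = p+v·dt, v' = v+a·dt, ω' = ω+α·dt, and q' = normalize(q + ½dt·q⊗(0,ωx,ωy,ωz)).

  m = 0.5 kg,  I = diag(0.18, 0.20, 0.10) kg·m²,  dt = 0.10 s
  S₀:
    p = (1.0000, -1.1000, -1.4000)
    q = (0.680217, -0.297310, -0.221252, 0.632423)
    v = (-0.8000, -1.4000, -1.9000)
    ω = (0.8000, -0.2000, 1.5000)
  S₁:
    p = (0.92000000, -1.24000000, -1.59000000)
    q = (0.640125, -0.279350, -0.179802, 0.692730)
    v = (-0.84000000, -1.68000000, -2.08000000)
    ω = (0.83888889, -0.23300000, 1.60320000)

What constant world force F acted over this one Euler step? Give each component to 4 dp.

F = (-0.2000, -1.4000, -0.9000)

velocity change Δv = (-0.04000000, -0.28000000, -0.18000000)
m·(v₁−v₀)/dt = (-0.2000, -1.4000, -0.9000)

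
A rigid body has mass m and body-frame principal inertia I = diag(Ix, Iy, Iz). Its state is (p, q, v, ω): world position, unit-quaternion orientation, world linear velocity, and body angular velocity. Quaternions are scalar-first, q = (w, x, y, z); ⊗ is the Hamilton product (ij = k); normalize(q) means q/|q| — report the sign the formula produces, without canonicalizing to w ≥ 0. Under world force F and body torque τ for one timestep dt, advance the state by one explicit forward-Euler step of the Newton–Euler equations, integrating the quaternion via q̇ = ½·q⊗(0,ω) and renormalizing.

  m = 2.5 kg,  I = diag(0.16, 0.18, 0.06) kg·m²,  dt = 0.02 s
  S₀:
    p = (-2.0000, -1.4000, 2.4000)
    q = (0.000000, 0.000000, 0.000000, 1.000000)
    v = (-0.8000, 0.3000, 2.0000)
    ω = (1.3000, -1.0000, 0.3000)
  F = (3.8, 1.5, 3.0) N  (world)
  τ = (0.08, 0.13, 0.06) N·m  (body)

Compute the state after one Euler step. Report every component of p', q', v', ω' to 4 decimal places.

(τ − ω×Iω)/I = (0.2750, 0.5056, 1.4333)
new body rate ω' = (1.3055, -0.9899, 0.3287)
q⊗(0,ω) = (-0.3000000, 1.0000000, 1.3000000, 0.0000000)
q' = normalize(q + ½dt·q⊗(0,ω)) = (-0.0030, 0.0100, 0.0130, 0.9999)
a = (1.5200, 0.6000, 1.2000)
p' = p + v·dt = (-2.0160, -1.3940, 2.4400)
v' = v + a·dt = (-0.7696, 0.3120, 2.0240)

p' = (-2.0160, -1.3940, 2.4400)
q' = (-0.0030, 0.0100, 0.0130, 0.9999)
v' = (-0.7696, 0.3120, 2.0240)
ω' = (1.3055, -0.9899, 0.3287)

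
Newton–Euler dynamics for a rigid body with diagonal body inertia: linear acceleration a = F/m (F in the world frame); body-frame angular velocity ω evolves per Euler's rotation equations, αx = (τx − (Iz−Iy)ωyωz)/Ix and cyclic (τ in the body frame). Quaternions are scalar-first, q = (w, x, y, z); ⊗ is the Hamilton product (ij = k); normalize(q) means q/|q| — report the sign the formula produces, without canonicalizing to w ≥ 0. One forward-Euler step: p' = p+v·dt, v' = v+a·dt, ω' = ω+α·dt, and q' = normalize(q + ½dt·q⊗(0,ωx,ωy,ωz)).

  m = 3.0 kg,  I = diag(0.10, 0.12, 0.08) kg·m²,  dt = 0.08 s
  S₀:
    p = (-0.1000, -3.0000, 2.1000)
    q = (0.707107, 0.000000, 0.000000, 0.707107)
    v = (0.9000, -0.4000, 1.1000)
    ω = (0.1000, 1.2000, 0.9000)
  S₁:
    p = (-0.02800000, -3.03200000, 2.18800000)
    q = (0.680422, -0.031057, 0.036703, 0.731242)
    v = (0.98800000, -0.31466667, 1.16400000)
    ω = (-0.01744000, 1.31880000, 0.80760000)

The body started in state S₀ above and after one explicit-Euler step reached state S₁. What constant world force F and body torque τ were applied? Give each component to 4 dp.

F = (3.3000, 3.2000, 2.4000)
τ = (-0.1900, 0.1800, -0.0900)

ω₁ − ω₀ = (-0.11744000, 0.11880000, -0.09240000)
gyro term ω₀×Iω₀ = (-0.0432, 0.0018, 0.0024)
I·α + gyro = (-0.1900, 0.1800, -0.0900)
Δv = v₁−v₀ = (0.08800000, 0.08533333, 0.06400000)
m·(v₁−v₀)/dt = (3.3000, 3.2000, 2.4000)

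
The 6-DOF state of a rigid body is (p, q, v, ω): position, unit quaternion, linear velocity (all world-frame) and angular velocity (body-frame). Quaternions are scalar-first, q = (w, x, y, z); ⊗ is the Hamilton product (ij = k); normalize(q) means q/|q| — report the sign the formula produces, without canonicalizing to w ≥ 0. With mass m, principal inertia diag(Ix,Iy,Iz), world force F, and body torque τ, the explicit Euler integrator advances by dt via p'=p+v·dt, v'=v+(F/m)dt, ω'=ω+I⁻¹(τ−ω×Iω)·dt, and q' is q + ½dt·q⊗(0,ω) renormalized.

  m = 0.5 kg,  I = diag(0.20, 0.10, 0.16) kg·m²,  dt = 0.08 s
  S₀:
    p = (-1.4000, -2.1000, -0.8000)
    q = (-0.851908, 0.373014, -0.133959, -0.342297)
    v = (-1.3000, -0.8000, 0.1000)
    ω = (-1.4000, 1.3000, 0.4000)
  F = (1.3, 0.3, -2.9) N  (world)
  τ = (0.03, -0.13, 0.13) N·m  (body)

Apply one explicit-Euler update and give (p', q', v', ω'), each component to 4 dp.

p' = (-1.5040, -2.1640, -0.7920)
q' = (-0.8161, 0.4351, -0.1646, -0.3430)
v' = (-1.0920, -0.7520, -0.3640)
ω' = (-1.4005, 1.2139, 0.3740)

p + v·dt = (-1.5040, -2.1640, -0.7920)
v + (F/m)dt = (-1.0920, -0.7520, -0.3640)
gyro term ω×Iω = (0.0312, -0.0224, 0.1820)
angular accel α = (-0.0060, -1.0760, -0.3250)
new body rate ω' = (-1.4005, 1.2139, 0.3740)
2q̇ = q⊗(0,ω) = (0.8332851, 1.5840737, -0.7774702, -0.0433876)
q + ½dt·q⊗(0,ω), renormalized = (-0.8161, 0.4351, -0.1646, -0.3430)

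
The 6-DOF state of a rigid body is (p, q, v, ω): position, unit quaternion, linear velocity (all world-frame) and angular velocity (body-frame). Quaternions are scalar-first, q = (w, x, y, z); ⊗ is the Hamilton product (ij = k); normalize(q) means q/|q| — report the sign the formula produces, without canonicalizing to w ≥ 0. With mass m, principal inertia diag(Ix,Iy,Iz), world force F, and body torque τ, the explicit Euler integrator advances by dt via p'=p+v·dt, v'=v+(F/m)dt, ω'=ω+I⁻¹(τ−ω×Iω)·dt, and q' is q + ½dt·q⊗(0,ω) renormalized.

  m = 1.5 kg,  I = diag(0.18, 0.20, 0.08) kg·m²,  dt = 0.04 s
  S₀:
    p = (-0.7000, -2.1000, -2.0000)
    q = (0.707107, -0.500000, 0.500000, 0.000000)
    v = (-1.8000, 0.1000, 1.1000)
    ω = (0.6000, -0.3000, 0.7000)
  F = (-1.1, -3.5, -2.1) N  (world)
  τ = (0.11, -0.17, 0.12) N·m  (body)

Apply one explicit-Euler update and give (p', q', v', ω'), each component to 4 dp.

p' = (-0.7720, -2.0960, -1.9560)
q' = (0.7160, -0.4844, 0.5027, 0.0069)
v' = (-1.8293, 0.0067, 1.0440)
ω' = (0.6188, -0.3424, 0.7618)

linear accel F/m = (-0.7333, -2.3333, -1.4000)
p' = p + v·dt = (-0.7720, -2.0960, -1.9560)
v' = v + a·dt = (-1.8293, 0.0067, 1.0440)
angular accel α = (0.4711, -1.0600, 1.5450)
ω' = ω + α·dt = (0.6188, -0.3424, 0.7618)
Hamilton product q⊗(0,ω) = (0.4500000, 0.7742642, 0.1378679, 0.3449749)
q + ½dt·q⊗(0,ω), renormalized = (0.7160, -0.4844, 0.5027, 0.0069)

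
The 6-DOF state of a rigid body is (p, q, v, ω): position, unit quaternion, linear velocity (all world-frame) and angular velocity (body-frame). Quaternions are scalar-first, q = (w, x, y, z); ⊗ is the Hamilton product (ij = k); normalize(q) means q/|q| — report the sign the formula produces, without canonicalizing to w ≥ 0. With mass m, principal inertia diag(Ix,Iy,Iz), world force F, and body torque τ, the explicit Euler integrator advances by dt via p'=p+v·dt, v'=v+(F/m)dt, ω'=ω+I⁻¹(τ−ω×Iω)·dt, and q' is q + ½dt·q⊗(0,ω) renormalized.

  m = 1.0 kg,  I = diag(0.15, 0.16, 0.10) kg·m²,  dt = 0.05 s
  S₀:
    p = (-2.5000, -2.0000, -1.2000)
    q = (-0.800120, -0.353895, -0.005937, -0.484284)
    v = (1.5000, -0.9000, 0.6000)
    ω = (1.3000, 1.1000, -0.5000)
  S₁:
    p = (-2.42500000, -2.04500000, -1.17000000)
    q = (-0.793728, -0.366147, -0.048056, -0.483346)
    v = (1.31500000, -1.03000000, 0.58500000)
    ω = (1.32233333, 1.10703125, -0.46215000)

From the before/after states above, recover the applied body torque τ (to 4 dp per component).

τ = (0.1000, -0.0100, 0.0900)

Δω = ω₁−ω₀ = (0.02233333, 0.00703125, 0.03785000)
gyro term ω₀×Iω₀ = (0.0330, -0.0325, 0.0143)
applied torque τ = (0.1000, -0.0100, 0.0900)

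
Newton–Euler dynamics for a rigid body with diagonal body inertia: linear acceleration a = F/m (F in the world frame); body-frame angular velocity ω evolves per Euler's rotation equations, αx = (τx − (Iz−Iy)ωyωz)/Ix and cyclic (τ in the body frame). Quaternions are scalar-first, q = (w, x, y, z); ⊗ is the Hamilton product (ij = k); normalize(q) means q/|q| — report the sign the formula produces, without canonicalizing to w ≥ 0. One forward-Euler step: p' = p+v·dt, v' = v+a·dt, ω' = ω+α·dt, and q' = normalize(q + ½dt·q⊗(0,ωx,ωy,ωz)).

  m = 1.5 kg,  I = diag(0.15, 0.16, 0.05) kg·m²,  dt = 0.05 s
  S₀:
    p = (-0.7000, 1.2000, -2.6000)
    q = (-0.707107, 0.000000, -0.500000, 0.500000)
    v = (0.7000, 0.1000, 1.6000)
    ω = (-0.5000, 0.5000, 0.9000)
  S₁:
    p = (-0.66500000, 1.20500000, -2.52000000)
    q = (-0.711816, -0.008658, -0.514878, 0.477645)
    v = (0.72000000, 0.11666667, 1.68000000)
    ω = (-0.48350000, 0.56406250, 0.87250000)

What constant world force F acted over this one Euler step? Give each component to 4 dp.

velocity change Δv = (0.02000000, 0.01666667, 0.08000000)
F = m·Δv/dt = (0.6000, 0.5000, 2.4000)

F = (0.6000, 0.5000, 2.4000)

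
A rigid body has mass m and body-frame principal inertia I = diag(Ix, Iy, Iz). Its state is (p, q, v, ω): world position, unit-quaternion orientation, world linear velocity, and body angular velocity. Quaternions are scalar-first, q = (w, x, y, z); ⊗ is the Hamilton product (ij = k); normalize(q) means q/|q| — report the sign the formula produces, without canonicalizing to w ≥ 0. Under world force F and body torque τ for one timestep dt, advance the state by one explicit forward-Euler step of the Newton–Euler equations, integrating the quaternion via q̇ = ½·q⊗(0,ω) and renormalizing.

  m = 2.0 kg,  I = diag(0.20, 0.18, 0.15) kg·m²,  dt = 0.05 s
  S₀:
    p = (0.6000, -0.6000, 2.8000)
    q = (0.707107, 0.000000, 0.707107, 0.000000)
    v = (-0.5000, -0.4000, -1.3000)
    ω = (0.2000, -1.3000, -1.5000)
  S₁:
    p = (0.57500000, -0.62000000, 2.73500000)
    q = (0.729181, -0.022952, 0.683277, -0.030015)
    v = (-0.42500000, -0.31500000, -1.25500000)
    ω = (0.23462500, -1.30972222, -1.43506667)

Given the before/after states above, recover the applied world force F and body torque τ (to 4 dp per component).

F = (3.0000, 3.4000, 1.8000)
τ = (0.0800, -0.0500, 0.2000)

velocity change Δv = (0.07500000, 0.08500000, 0.04500000)
m·(v₁−v₀)/dt = (3.0000, 3.4000, 1.8000)
ω₁ − ω₀ = (0.03462500, -0.00972222, 0.06493333)
τ = I·(Δω/dt) + ω₀×(Iω₀) = (0.0800, -0.0500, 0.2000)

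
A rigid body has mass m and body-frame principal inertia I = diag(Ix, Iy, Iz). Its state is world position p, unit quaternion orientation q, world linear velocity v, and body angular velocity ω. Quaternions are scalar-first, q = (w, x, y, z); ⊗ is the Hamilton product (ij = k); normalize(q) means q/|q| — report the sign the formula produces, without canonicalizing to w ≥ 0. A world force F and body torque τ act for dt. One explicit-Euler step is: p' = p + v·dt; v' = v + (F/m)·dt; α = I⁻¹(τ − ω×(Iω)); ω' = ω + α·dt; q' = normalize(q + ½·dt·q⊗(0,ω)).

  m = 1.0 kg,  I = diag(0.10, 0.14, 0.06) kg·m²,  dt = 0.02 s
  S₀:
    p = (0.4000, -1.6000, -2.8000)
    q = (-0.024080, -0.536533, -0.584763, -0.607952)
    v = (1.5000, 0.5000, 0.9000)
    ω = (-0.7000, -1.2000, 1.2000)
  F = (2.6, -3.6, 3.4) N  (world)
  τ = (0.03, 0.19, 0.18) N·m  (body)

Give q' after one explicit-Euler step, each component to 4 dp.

Hamilton product q⊗(0,ω) = (-0.3477463, -1.4144020, 1.0983020, 0.2056095)
q + ½dt·q⊗(0,ω), renormalized = (-0.0276, -0.5506, -0.5737, -0.6058)

q' = (-0.0276, -0.5506, -0.5737, -0.6058)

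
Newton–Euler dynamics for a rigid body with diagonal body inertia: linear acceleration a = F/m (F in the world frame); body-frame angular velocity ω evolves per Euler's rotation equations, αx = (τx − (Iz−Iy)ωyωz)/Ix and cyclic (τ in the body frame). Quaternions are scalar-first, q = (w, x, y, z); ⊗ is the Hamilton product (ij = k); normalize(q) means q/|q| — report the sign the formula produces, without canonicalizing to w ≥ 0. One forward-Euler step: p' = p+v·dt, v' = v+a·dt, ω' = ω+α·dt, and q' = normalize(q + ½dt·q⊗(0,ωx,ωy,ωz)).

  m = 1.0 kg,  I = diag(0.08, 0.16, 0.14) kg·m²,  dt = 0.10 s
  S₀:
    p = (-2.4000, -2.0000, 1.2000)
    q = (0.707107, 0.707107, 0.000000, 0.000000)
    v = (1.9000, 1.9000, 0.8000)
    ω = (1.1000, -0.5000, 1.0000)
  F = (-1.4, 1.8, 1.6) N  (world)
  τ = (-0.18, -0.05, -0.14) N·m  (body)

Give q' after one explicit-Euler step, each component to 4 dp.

q' = (0.6662, 0.7437, -0.0529, 0.0176)

Hamilton product q⊗(0,ω) = (-0.7778177, 0.7778177, -1.0606605, 0.3535535)
q + ½dt·q⊗(0,ω), renormalized = (0.6662, 0.7437, -0.0529, 0.0176)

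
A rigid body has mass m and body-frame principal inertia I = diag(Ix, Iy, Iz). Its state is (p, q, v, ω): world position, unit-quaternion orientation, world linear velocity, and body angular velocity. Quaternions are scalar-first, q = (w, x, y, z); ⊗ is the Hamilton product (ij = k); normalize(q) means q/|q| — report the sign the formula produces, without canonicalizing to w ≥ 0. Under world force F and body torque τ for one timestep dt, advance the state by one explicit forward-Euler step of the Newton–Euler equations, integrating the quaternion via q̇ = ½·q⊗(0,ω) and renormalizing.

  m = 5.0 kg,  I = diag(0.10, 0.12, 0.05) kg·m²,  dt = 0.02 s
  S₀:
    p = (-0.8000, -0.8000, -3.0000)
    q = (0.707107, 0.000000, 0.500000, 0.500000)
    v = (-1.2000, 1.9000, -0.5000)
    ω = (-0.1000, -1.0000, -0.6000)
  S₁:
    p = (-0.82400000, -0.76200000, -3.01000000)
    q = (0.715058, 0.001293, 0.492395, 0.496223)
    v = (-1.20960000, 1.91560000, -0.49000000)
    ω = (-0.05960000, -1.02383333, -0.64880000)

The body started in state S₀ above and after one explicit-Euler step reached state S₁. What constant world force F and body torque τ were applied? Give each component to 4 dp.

Δω = ω₁−ω₀ = (0.04040000, -0.02383333, -0.04880000)
τ = I·(Δω/dt) + ω₀×(Iω₀) = (0.1600, -0.1400, -0.1200)
v₁ − v₀ = (-0.00960000, 0.01560000, 0.01000000)
applied force F = (-2.4000, 3.9000, 2.5000)

F = (-2.4000, 3.9000, 2.5000)
τ = (0.1600, -0.1400, -0.1200)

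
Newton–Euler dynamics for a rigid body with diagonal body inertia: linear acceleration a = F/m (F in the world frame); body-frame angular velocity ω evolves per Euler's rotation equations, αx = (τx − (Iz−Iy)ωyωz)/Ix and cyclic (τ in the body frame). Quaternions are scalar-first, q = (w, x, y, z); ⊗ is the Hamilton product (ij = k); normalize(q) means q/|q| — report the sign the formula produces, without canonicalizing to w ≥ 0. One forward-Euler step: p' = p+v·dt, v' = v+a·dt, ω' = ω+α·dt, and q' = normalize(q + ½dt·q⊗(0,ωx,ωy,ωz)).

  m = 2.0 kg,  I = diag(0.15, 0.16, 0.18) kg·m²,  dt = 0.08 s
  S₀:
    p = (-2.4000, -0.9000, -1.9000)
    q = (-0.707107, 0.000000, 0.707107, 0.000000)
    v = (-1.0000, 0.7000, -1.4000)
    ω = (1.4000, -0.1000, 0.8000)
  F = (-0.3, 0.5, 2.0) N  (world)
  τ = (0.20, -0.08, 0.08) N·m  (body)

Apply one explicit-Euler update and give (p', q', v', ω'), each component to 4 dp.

p' = (-2.4800, -0.8440, -2.0120)
q' = (-0.7028, -0.0169, 0.7085, -0.0621)
v' = (-1.0120, 0.7200, -1.3200)
ω' = (1.5075, -0.1232, 0.8362)

a = (-0.1500, 0.2500, 1.0000)
new position p' = (-2.4800, -0.8440, -2.0120)
new velocity v' = (-1.0120, 0.7200, -1.3200)
gyro term ω×Iω = (-0.0016, -0.0336, -0.0014)
angular accel α = (1.3440, -0.2900, 0.4522)
ω + α·dt = (1.5075, -0.1232, 0.8362)
q⊗(0,ω) = (0.0707107, -0.4242642, 0.0707107, -1.5556354)
q + ½dt·q⊗(0,ω), renormalized = (-0.7028, -0.0169, 0.7085, -0.0621)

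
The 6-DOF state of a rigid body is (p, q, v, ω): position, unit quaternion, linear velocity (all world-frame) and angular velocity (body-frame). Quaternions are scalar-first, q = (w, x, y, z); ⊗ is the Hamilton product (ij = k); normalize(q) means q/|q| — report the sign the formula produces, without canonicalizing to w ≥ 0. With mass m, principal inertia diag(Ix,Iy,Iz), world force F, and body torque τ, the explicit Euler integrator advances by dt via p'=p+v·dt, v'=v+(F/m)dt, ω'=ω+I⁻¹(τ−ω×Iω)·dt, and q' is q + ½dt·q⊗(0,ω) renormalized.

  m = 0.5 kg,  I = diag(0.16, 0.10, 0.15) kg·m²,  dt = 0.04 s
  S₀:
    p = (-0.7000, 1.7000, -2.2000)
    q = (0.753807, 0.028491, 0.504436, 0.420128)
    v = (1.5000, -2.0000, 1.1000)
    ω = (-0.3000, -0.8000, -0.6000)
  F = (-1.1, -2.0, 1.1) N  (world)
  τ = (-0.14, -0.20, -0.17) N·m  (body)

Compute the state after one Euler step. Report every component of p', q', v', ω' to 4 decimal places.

p' = (-0.6400, 1.6200, -2.1560)
q' = (0.7669, 0.0246, 0.4901, 0.4136)
v' = (1.4120, -2.1600, 1.1880)
ω' = (-0.3410, -0.8807, -0.6415)

new position p' = (-0.6400, 1.6200, -2.1560)
v + (F/m)dt = (1.4120, -2.1600, 1.1880)
α = I⁻¹(τ − ω×Iω) = (-1.0250, -2.0180, -1.0373)
ω' = ω + α·dt = (-0.3410, -0.8807, -0.6415)
q⊗(0,ω) = (0.6641729, -0.1927013, -0.7119894, -0.3237462)
q + ½dt·q⊗(0,ω), renormalized = (0.7669, 0.0246, 0.4901, 0.4136)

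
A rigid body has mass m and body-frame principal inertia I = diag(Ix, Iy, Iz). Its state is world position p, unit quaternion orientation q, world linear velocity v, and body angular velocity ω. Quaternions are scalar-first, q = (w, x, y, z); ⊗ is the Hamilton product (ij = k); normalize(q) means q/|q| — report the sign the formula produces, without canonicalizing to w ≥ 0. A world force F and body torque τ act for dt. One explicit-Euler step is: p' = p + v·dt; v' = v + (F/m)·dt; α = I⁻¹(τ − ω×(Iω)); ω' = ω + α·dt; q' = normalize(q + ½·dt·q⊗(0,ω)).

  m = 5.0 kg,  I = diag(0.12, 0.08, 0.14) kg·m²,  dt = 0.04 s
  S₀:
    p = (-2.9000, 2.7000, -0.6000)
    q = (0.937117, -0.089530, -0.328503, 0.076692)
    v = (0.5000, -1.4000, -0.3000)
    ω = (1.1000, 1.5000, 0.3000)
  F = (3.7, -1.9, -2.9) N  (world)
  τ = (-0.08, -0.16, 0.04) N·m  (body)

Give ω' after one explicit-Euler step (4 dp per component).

ω' = (1.0643, 1.4233, 0.3303)

gyro term ω×Iω = (0.0270, -0.0066, -0.0660)
angular accel α = (-0.8917, -1.9175, 0.7571)
ω + α·dt = (1.0643, 1.4233, 0.3303)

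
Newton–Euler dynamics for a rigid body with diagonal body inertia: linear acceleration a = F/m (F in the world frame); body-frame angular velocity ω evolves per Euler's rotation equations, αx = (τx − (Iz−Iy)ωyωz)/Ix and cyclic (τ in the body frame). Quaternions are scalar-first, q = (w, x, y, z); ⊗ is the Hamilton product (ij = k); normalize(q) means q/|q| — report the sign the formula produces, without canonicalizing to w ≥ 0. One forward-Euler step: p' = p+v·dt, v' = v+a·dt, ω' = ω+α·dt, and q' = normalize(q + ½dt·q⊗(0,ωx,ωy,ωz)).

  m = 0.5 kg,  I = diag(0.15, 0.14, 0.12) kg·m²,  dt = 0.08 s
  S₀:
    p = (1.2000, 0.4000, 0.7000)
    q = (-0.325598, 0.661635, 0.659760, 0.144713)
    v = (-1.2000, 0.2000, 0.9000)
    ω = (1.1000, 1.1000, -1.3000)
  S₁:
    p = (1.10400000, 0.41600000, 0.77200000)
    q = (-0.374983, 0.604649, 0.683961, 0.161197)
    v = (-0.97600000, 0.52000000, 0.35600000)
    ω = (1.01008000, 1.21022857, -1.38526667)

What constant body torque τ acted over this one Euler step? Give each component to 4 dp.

τ = (-0.1400, 0.1500, -0.1400)

rate change Δω = (-0.08992000, 0.11022857, -0.08526667)
gyro term ω₀×Iω₀ = (0.0286, -0.0429, -0.0121)
τ = I·(Δω/dt) + ω₀×(Iω₀) = (-0.1400, 0.1500, -0.1400)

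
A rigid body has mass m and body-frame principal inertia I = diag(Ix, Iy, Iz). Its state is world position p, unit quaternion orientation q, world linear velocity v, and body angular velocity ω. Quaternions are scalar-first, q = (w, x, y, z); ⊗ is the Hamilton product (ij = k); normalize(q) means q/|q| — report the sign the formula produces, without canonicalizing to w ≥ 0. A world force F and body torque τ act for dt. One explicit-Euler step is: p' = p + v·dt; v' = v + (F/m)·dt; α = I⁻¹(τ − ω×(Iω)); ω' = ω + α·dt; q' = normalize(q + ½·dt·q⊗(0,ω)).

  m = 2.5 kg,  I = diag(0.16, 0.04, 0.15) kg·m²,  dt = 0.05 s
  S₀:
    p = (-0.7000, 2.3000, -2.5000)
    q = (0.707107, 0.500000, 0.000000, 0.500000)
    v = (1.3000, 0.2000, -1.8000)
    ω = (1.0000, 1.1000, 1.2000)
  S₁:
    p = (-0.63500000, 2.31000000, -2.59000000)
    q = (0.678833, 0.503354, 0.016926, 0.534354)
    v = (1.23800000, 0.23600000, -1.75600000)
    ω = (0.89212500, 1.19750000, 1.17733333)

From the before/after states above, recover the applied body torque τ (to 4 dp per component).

Δω = ω₁−ω₀ = (-0.10787500, 0.09750000, -0.02266667)
ω₀×(Iω₀) = (0.1452, 0.0120, -0.1320)
applied torque τ = (-0.2000, 0.0900, -0.2000)

τ = (-0.2000, 0.0900, -0.2000)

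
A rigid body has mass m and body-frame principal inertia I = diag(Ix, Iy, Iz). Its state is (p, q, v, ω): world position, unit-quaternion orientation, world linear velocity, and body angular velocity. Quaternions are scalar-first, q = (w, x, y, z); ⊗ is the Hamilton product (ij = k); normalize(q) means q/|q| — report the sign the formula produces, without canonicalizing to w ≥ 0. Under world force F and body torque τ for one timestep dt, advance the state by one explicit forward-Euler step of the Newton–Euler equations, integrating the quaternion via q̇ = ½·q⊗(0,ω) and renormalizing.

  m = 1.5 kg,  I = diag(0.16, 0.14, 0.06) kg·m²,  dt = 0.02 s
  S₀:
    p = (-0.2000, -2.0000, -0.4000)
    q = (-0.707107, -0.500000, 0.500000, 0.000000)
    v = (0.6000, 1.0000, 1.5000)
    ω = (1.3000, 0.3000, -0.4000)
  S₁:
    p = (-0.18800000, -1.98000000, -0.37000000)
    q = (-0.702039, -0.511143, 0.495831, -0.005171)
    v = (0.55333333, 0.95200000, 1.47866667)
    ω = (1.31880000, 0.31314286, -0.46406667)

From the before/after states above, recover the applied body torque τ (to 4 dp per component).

τ = (0.1600, 0.0400, -0.2000)

ω₁ − ω₀ = (0.01880000, 0.01314286, -0.06406667)
precession coupling = (0.0096, -0.0520, -0.0078)
τ = I·(Δω/dt) + ω₀×(Iω₀) = (0.1600, 0.0400, -0.2000)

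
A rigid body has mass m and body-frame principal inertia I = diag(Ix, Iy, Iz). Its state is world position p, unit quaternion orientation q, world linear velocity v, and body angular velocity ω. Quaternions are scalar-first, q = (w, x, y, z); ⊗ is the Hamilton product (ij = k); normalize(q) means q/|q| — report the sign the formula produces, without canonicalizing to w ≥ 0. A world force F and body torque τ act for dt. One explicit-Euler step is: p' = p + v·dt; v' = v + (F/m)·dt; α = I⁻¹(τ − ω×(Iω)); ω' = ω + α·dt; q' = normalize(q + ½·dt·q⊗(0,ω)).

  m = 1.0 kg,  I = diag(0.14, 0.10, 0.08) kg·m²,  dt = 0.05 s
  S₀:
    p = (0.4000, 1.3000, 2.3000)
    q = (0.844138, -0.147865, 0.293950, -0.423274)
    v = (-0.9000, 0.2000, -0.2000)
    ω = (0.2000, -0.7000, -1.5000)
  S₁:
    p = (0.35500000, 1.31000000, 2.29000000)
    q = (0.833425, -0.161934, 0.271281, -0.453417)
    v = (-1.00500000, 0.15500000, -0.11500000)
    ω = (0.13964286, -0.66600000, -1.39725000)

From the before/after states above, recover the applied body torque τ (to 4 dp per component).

Δω = ω₁−ω₀ = (-0.06035714, 0.03400000, 0.10275000)
gyro term ω₀×Iω₀ = (-0.0210, -0.0180, 0.0056)
applied torque τ = (-0.1900, 0.0500, 0.1700)

τ = (-0.1900, 0.0500, 0.1700)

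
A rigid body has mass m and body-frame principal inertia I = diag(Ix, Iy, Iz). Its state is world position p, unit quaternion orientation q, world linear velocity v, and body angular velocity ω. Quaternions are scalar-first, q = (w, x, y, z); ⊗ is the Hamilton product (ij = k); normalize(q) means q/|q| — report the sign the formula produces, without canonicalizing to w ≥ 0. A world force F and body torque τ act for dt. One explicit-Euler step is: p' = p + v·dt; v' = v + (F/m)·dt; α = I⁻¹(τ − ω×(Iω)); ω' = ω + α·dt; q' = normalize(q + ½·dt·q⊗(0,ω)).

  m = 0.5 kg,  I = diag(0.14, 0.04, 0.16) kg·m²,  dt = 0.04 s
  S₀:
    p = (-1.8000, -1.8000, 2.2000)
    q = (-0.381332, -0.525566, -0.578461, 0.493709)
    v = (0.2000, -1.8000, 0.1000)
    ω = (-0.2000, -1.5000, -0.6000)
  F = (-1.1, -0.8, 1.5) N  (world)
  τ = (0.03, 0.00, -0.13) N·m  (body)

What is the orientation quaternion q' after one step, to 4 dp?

2q̇ = q⊗(0,ω) = (-0.6765793, 1.1639065, 0.1579166, 0.9014560)
q' = normalize(q + ½dt·q⊗(0,ω)) = (-0.3947, -0.5020, -0.5750, 0.5115)

q' = (-0.3947, -0.5020, -0.5750, 0.5115)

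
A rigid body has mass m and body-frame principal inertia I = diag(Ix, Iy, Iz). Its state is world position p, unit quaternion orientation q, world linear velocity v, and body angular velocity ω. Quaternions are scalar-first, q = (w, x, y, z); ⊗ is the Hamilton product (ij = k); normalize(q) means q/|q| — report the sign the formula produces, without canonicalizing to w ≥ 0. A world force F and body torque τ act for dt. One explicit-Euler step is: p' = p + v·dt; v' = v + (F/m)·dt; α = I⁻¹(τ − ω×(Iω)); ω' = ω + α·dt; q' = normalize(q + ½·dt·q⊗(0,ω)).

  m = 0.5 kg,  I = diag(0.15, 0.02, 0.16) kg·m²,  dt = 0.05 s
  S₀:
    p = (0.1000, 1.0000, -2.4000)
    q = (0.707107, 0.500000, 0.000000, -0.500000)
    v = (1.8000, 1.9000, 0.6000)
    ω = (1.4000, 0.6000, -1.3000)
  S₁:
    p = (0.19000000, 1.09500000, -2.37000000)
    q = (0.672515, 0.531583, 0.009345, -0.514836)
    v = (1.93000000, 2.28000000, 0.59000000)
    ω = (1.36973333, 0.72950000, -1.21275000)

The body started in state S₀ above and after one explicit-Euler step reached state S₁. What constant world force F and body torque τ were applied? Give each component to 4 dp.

Δω = ω₁−ω₀ = (-0.03026667, 0.12950000, 0.08725000)
gyro term ω₀×Iω₀ = (-0.1092, 0.0182, -0.1092)
I·α + gyro = (-0.2000, 0.0700, 0.1700)
velocity change Δv = (0.13000000, 0.38000000, -0.01000000)
F = m·Δv/dt = (1.3000, 3.8000, -0.1000)

F = (1.3000, 3.8000, -0.1000)
τ = (-0.2000, 0.0700, 0.1700)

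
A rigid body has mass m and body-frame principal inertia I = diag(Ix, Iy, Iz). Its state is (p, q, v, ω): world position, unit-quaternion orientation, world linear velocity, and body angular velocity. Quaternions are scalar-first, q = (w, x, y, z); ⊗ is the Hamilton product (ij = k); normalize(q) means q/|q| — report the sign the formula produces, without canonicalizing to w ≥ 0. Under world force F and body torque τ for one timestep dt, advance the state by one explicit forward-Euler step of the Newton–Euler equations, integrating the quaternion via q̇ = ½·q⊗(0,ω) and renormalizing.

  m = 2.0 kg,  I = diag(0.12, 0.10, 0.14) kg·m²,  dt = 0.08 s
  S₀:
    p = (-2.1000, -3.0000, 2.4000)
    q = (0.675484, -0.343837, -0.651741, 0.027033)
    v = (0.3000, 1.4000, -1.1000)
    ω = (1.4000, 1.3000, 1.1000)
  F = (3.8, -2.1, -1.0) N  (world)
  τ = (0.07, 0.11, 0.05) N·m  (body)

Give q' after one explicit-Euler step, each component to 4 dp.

q' = (0.7246, -0.3348, -0.5977, 0.0751)

Hamilton product q⊗(0,ω) = (1.2988988, 0.1936196, 1.2941961, 1.2084817)
q' = normalize(q + ½dt·q⊗(0,ω)) = (0.7246, -0.3348, -0.5977, 0.0751)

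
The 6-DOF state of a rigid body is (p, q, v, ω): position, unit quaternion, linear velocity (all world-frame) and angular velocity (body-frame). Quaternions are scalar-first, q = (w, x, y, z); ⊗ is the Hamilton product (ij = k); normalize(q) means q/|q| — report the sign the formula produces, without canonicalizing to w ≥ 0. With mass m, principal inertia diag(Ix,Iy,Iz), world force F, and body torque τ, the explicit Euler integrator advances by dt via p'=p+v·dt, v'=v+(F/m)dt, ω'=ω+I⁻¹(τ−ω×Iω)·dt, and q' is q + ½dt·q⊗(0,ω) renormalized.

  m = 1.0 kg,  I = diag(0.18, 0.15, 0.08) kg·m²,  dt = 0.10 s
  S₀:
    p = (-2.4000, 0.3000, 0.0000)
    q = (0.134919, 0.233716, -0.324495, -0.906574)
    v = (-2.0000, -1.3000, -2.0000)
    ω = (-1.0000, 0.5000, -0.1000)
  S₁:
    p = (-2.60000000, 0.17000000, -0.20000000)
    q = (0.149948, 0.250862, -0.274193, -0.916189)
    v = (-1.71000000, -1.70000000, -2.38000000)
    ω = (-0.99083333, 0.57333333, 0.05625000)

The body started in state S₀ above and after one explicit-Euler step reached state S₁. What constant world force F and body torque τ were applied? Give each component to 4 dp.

F = (2.9000, -4.0000, -3.8000)
τ = (0.0200, 0.1200, 0.1400)

v₁ − v₀ = (0.29000000, -0.40000000, -0.38000000)
F = m·Δv/dt = (2.9000, -4.0000, -3.8000)
ω₁ − ω₀ = (0.00916667, 0.07333333, 0.15625000)
I·α + gyro = (0.0200, 0.1200, 0.1400)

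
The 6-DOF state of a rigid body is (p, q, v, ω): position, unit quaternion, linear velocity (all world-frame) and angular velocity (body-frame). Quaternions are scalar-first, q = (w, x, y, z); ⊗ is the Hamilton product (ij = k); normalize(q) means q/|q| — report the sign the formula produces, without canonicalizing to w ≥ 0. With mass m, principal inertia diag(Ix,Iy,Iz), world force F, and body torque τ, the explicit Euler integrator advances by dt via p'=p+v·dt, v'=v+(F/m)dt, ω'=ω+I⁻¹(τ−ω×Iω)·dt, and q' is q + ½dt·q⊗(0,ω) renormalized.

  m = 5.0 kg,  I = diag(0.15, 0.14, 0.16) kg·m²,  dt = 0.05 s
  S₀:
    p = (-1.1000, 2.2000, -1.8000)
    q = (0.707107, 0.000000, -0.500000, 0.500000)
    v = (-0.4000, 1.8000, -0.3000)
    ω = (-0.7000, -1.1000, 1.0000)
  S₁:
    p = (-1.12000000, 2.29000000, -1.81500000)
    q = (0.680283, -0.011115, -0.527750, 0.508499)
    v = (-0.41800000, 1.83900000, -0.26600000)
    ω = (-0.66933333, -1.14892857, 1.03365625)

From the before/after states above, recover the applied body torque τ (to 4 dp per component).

τ = (0.0700, -0.1300, 0.1000)

ω₁ − ω₀ = (0.03066667, -0.04892857, 0.03365625)
τ = I·(Δω/dt) + ω₀×(Iω₀) = (0.0700, -0.1300, 0.1000)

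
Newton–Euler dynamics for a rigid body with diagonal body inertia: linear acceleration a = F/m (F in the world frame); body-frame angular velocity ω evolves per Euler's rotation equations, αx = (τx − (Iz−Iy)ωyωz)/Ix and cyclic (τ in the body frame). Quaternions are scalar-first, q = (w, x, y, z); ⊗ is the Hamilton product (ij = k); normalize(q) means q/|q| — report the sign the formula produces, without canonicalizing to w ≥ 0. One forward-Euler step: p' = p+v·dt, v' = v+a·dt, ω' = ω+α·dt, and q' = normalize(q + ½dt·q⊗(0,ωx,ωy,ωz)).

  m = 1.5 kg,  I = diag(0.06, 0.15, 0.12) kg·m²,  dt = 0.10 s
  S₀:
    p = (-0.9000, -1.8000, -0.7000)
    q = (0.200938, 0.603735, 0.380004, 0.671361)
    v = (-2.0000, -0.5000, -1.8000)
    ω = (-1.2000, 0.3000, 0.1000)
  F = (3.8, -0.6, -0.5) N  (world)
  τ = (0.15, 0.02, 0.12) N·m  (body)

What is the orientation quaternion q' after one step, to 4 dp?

q' = (0.2277, 0.5824, 0.3391, 0.7029)

2q̇ = q⊗(0,ω) = (0.5433447, -0.4045335, -0.8057253, 0.6572191)
q + ½dt·q⊗(0,ω), renormalized = (0.2277, 0.5824, 0.3391, 0.7029)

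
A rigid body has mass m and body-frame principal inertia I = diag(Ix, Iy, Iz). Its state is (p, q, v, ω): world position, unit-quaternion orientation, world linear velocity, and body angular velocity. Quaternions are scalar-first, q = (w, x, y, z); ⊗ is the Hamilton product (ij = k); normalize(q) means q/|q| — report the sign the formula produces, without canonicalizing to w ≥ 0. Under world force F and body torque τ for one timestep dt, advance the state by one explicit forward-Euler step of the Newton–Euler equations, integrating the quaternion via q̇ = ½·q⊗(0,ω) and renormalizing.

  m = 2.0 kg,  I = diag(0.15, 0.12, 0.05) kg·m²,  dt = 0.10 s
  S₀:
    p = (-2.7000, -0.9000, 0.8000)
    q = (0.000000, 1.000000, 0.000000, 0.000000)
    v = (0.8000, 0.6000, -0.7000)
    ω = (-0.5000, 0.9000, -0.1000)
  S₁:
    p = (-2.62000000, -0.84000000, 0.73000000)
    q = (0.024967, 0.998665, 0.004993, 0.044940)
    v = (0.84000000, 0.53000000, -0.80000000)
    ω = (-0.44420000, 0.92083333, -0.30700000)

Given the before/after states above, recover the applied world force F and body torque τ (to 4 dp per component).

v₁ − v₀ = (0.04000000, -0.07000000, -0.10000000)
m·(v₁−v₀)/dt = (0.8000, -1.4000, -2.0000)
rate change Δω = (0.05580000, 0.02083333, -0.20700000)
gyro term ω₀×Iω₀ = (0.0063, 0.0050, 0.0135)
I·α + gyro = (0.0900, 0.0300, -0.0900)

F = (0.8000, -1.4000, -2.0000)
τ = (0.0900, 0.0300, -0.0900)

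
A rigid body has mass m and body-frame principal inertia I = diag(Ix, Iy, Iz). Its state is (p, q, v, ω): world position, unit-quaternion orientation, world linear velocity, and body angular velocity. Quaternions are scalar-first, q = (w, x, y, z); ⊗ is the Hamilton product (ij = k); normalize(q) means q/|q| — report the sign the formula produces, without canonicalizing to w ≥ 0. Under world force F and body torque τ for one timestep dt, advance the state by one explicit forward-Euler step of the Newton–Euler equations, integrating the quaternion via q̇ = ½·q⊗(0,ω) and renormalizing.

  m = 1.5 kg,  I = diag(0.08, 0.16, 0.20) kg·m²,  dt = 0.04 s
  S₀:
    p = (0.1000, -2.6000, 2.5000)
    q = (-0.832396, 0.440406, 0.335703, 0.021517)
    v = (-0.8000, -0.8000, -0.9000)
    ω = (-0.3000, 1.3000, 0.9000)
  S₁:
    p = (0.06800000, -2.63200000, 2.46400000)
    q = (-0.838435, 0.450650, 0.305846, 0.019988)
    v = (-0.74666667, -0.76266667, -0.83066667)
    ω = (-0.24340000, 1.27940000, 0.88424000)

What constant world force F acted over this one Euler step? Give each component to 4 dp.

v₁ − v₀ = (0.05333333, 0.03733333, 0.06933333)
m·(v₁−v₀)/dt = (2.0000, 1.4000, 2.6000)

F = (2.0000, 1.4000, 2.6000)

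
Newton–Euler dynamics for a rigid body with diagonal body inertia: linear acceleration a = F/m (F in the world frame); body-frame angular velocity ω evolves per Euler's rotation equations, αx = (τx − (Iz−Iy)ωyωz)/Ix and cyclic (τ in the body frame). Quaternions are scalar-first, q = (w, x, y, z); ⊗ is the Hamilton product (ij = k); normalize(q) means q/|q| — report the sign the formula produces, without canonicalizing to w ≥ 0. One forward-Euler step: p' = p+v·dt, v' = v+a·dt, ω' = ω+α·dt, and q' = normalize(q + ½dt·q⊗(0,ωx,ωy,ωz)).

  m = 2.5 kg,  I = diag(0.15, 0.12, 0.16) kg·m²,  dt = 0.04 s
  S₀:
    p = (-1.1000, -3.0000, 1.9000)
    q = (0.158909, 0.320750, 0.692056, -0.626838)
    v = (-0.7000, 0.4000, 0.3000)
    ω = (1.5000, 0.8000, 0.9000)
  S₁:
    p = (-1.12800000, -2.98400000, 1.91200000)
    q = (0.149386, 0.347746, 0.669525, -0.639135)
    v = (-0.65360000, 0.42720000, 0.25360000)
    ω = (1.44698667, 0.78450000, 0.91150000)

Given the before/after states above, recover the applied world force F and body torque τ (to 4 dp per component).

Δω = ω₁−ω₀ = (-0.05301333, -0.01550000, 0.01150000)
gyro term ω₀×Iω₀ = (0.0288, -0.0135, -0.0360)
applied torque τ = (-0.1700, -0.0600, 0.0100)
v₁ − v₀ = (0.04640000, 0.02720000, -0.04640000)
m·(v₁−v₀)/dt = (2.9000, 1.7000, -2.9000)

F = (2.9000, 1.7000, -2.9000)
τ = (-0.1700, -0.0600, 0.0100)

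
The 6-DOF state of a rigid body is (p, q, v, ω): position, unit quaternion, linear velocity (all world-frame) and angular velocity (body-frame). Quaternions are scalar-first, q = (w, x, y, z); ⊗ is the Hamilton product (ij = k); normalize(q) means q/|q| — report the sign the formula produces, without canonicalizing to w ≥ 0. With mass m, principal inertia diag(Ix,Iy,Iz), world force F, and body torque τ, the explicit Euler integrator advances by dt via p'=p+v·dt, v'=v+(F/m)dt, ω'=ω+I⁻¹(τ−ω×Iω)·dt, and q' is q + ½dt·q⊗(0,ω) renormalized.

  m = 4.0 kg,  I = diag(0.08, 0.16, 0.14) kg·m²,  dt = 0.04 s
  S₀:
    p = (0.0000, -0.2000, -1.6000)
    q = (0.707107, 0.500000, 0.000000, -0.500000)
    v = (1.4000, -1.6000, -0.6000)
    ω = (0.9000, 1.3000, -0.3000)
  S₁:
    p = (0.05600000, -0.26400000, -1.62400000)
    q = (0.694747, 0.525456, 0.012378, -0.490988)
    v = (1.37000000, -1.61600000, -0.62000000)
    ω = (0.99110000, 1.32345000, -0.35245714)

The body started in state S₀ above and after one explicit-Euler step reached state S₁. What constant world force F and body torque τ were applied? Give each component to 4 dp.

Δω = ω₁−ω₀ = (0.09110000, 0.02345000, -0.05245714)
gyro term ω₀×Iω₀ = (0.0078, 0.0162, 0.0936)
I·α + gyro = (0.1900, 0.1100, -0.0900)
Δv = v₁−v₀ = (-0.03000000, -0.01600000, -0.02000000)
m·(v₁−v₀)/dt = (-3.0000, -1.6000, -2.0000)

F = (-3.0000, -1.6000, -2.0000)
τ = (0.1900, 0.1100, -0.0900)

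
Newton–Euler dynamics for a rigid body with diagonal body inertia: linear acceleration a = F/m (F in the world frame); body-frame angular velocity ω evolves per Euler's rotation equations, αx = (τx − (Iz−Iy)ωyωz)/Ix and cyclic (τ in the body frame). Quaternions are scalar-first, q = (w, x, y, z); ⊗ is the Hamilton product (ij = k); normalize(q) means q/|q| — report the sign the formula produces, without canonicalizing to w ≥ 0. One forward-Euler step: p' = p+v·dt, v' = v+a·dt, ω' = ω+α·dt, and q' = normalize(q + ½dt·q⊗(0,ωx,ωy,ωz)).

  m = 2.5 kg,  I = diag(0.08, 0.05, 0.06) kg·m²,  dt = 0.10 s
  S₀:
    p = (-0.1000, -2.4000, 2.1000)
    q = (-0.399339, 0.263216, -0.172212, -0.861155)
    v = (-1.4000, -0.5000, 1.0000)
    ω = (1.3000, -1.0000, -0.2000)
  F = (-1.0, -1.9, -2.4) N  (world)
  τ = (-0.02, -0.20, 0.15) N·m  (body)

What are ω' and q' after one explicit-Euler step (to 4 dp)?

gyro term ω×Iω = (0.0020, -0.0052, 0.0390)
angular accel α = (-0.2750, -3.8960, 1.8500)
new body rate ω' = (1.2725, -1.3896, -0.0150)
Hamilton product q⊗(0,ω) = (-0.6866238, -1.3458533, -0.6675193, 0.0405274)
updated quaternion q' = (-0.4322, 0.1953, -0.2049, -0.8562)

ω' = (1.2725, -1.3896, -0.0150)
q' = (-0.4322, 0.1953, -0.2049, -0.8562)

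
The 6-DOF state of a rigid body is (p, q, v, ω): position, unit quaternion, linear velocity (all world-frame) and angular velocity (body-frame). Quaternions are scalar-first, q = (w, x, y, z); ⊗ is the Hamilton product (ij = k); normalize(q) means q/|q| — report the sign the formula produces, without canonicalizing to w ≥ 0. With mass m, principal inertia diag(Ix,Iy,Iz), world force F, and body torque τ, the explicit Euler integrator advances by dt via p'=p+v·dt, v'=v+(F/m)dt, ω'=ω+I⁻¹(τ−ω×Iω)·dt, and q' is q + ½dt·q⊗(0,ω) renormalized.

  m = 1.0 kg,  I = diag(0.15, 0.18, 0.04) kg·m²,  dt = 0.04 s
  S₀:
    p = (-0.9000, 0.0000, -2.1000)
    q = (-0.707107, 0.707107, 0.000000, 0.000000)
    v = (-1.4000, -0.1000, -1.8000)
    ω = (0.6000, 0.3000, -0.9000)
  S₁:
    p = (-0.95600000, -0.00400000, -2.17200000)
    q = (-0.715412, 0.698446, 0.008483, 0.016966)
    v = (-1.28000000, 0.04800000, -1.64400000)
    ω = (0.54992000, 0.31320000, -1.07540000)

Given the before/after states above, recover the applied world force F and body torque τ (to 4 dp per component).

F = (3.0000, 3.7000, 3.9000)
τ = (-0.1500, 0.0000, -0.1700)

velocity change Δv = (0.12000000, 0.14800000, 0.15600000)
m·(v₁−v₀)/dt = (3.0000, 3.7000, 3.9000)
ω₁ − ω₀ = (-0.05008000, 0.01320000, -0.17540000)
ω₀×(Iω₀) = (0.0378, -0.0594, 0.0054)
I·α + gyro = (-0.1500, 0.0000, -0.1700)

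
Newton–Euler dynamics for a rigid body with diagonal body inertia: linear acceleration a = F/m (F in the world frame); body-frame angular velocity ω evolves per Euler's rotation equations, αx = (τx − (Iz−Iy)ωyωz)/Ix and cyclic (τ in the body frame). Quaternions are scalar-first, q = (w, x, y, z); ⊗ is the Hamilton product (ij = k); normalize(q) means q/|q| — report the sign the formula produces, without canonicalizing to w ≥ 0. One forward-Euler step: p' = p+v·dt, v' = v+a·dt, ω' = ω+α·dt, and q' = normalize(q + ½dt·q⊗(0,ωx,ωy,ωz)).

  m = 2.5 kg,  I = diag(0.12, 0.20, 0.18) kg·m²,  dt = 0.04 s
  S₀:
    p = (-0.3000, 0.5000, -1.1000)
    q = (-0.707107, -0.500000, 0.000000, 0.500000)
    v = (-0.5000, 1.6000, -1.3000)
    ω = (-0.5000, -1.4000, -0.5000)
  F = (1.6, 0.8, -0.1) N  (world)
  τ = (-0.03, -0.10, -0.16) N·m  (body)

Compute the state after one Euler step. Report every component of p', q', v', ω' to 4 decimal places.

a = F/m = (0.6400, 0.3200, -0.0400)
new position p' = (-0.3200, 0.5640, -1.1520)
v' = v + a·dt = (-0.4744, 1.6128, -1.3016)
precession coupling ω×(Iω) = (-0.0140, -0.0150, 0.0560)
α = I⁻¹(τ − ω×Iω) = (-0.1333, -0.4250, -1.2000)
ω' = ω + α·dt = (-0.5053, -1.4170, -0.5480)
q⊗(0,ω) = (0.0000000, 1.0535535, 0.4899498, 1.0535535)
updated quaternion q' = (-0.7068, -0.4787, 0.0098, 0.5208)

p' = (-0.3200, 0.5640, -1.1520)
q' = (-0.7068, -0.4787, 0.0098, 0.5208)
v' = (-0.4744, 1.6128, -1.3016)
ω' = (-0.5053, -1.4170, -0.5480)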